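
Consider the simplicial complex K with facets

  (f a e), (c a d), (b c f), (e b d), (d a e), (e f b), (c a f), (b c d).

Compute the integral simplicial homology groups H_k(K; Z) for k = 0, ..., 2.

H_0 ≅ Z,  H_1 = 0,  H_2 ≅ Z.

Order the vertices as a < b < c < d < e < f. Listing each simplex with vertices in this order, K has dimension 2 with simplices:

  0-simplices (6): a, b, c, d, e, f
  1-simplices (12): ac, ad, ae, af, bc, bd, be, bf, cd, cf, de, ef
  2-simplices (8): acd, acf, ade, aef, bcd, bcf, bde, bef

Hence C_0 ≅ Z^6, C_1 ≅ Z^12, C_2 ≅ Z^8.

The boundary map ∂_1: C_1 → C_0 maps an edge to its endpoints' difference, ∂[p,q] = q − p. For instance
  ∂bd = d − b.
As a 6×12 matrix over Z this has rank 5, with invariant factors (1,1,1,1,1).

∂_2: C_2 → C_1 sends each 2-simplex [p,q,r] to [q,r] − [p,r] + [p,q]. For instance
  ∂bde = de − be + bd,
  ∂acd = cd − ad + ac.
This gives a 12×8 integer matrix of rank 7; reducing to Smith normal form yields diagonal entries (1,1,1,1,1,1,1).

Reading off H_k = ker ∂_k / im ∂_{k+1}:

  H_0: rank C_0 − rank ∂_1 = 6 − 5 = 1, and the invariant factors of ∂_1 are all 1, so H_0 = Z.
  H_1: rank ker ∂_1 − rank ∂_2 = (12 − 5) − 7 = 0, and the invariant factors of ∂_2 are all 1, so H_1 = 0.
  H_2: rank ker ∂_2 − rank ∂_3 = (8 − 7) − 0 = 1, and there is no ∂_3, so H_2 = Z.

As a check, the Euler characteristic is 6 − 12 + 8 = 2, which agrees with 1 − 0 + 1 = 2.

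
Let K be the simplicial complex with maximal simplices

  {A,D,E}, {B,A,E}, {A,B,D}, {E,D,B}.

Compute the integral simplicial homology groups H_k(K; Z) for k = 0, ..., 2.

H_0 ≅ Z,  H_1 = 0,  H_2 ≅ Z.

Take the total order A < B < D < E on the vertex set. Then K (dimension 2) consists of the simplices:

  0-simplices (4): A, B, D, E
  1-simplices (6): AB, AD, AE, BD, BE, DE
  2-simplices (4): ABD, ABE, ADE, BDE

so the chain groups are C_0 ≅ Z^4, C_1 ≅ Z^6, C_2 ≅ Z^4.

∂_1: C_1 → C_0 is given by ∂[p,q] = [q] − [p]. For instance
  ∂BE = E − B.
This gives a 4×6 integer matrix of rank 3; reducing to Smith normal form yields diagonal entries (1,1,1).

∂_2: C_2 → C_1 sends each 2-simplex [p,q,r] to [q,r] − [p,r] + [p,q]. For instance
  ∂ABE = BE − AE + AB,
  ∂ADE = DE − AE + AD.
As a 6×4 matrix over Z this has rank 3, with invariant factors (1,1,1).

Now H_k = ker ∂_k / im ∂_{k+1}, so:

  H_0: rank C_0 − rank ∂_1 = 4 − 3 = 1, and the invariant factors of ∂_1 are all 1, so H_0 = Z.
  H_1: rank ker ∂_1 − rank ∂_2 = (6 − 3) − 3 = 0, and the invariant factors of ∂_2 are all 1, so H_1 = 0.
  H_2: rank ker ∂_2 − rank ∂_3 = (4 − 3) − 0 = 1, and there is no ∂_3, so H_2 = Z.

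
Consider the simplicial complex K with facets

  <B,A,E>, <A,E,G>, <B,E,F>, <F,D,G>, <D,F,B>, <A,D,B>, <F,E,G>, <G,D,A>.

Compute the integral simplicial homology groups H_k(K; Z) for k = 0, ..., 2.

Take the total order A < B < D < E < F < G on the vertex set. Then K (dimension 2) consists of the simplices:

  0-simplices (6): A, B, D, E, F, G
  1-simplices (12): AB, AD, AE, AG, BD, BE, BF, DF, DG, EF, EG, FG
  2-simplices (8): ABD, ABE, ADG, AEG, BDF, BEF, DFG, EFG

so the chain groups are C_0 ≅ Z^6, C_1 ≅ Z^12, C_2 ≅ Z^8.

Boundary ∂_1: C_1 → C_0 is given by ∂[p,q] = [q] − [p].
The 6×12 boundary matrix has rank 5 and Smith normal form diag(1,1,1,1,1).

∂_2: C_2 → C_1 sends each 2-simplex [p,q,r] to [q,r] − [p,r] + [p,q]. For instance
  ∂BEF = EF − BF + BE,
  ∂EFG = FG − EG + EF.
As a 12×8 matrix over Z this has rank 7, with invariant factors (1,1,1,1,1,1,1).

Reading off H_k = ker ∂_k / im ∂_{k+1}:

  H_0: rank C_0 − rank ∂_1 = 6 − 5 = 1, and the invariant factors of ∂_1 are all 1, so H_0 ≅ Z.
  H_1: rank ker ∂_1 − rank ∂_2 = (12 − 5) − 7 = 0, and the invariant factors of ∂_2 are all 1, so H_1 ≅ 0.
  H_2: rank ker ∂_2 − rank ∂_3 = (8 − 7) − 0 = 1, and there is no ∂_3, so H_2 ≅ Z.

(K is a triangulation of the 2-sphere S^2.)

H_0 ≅ Z,  H_1 = 0,  H_2 ≅ Z.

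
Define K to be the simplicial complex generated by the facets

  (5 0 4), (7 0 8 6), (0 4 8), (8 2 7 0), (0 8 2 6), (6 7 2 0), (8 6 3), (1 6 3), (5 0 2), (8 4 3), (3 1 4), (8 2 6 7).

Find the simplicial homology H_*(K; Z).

Fix the vertex order 0 < 1 < 2 < 3 < 4 < 5 < 6 < 7 < 8 and write every simplex with vertices in increasing order. Then dim K = 3 and the simplices of K are:

  0-simplices (9): [0], [1], [2], [3], [4], [5], [6], [7], [8]
  1-simplices (21): [0,2], [0,4], [0,5], [0,6], [0,7], [0,8], [1,3], [1,4], [1,6], [2,5], [2,6], [2,7], [2,8], [3,4], [3,6], [3,8], [4,5], [4,8], [6,7], [6,8], [7,8]
  2-simplices (17): [0,2,5], [0,2,6], [0,2,7], [0,2,8], [0,4,5], [0,4,8], [0,6,7], [0,6,8], [0,7,8], [1,3,4], [1,3,6], [2,6,7], [2,6,8], [2,7,8], [3,4,8], [3,6,8], [6,7,8]
  3-simplices (5): [0,2,6,7], [0,2,6,8], [0,2,7,8], [0,6,7,8], [2,6,7,8]

so the chain groups are C_0 ≅ Z^9, C_1 ≅ Z^21, C_2 ≅ Z^17, C_3 ≅ Z^5.

The boundary map ∂_1: C_1 → C_0 is given by ∂[p,q] = [q] − [p].
The resulting 9×21 matrix has rank 8, and its Smith normal form has invariant factors (1,1,1,1,1,1,1,1).

The boundary map ∂_2: C_2 → C_1 sends each 2-simplex [p,q,r] to [q,r] − [p,r] + [p,q]. For instance
  ∂[0,4,5] = [4,5] − [0,5] + [0,4],
  ∂[6,7,8] = [7,8] − [6,8] + [6,7].
As a 21×17 matrix over Z this has rank 13, with invariant factors (1,1,1,1,1,1,1,1,1,1,1,1,1).

Boundary ∂_3: C_3 → C_2 sends each 3-simplex σ to the alternating sum Σ_i (−1)^i (σ with its i-th vertex removed). For instance
  ∂[0,2,6,7] = [2,6,7] − [0,6,7] + [0,2,7] − [0,2,6],
  ∂[0,2,7,8] = [2,7,8] − [0,7,8] + [0,2,8] − [0,2,7].
This gives a 17×5 integer matrix of rank 4; reducing to Smith normal form yields diagonal entries (1,1,1,1).

From H_k ≅ ker(∂_k) / im(∂_{k+1}) we obtain:

  H_0: rank C_0 − rank ∂_1 = 9 − 8 = 1, and the invariant factors of ∂_1 are all 1, so H_0 = Z.
  H_1: rank ker ∂_1 − rank ∂_2 = (21 − 8) − 13 = 0, and the invariant factors of ∂_2 are all 1, so H_1 = 0.
  H_2: rank ker ∂_2 − rank ∂_3 = (17 − 13) − 4 = 0, and the invariant factors of ∂_3 are all 1, so H_2 = 0.
  H_3: rank ker ∂_3 − rank ∂_4 = (5 − 4) − 0 = 1, and there is no ∂_4, so H_3 = Z.

As a check, the Euler characteristic is 9 − 21 + 17 − 5 = 0, which agrees with 1 − 0 + 0 − 1 = 0.

H_0 ≅ Z,  H_1 = 0,  H_2 = 0,  H_3 ≅ Z.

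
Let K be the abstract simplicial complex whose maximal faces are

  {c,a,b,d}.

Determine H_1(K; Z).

K has 4 vertices, 6 edges, 4 triangles, 1 3-simplex.
rank ∂_1 = 3, rank ∂_2 = 3 ⇒ b_1 = 6 − 3 − 3 = 0; all invariant factors of ∂_2 are 1 so no torsion. So H_1 = 0.

H_1 ≅ 0.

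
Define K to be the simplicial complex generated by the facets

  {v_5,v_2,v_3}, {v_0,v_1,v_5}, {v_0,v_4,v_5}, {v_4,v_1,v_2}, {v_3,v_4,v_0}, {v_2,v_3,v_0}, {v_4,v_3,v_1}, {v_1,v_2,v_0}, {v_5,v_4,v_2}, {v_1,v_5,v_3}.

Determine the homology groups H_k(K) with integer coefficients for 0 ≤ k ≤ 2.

Take the total order v_0 < v_1 < v_2 < v_3 < v_4 < v_5 on the vertex set. Then K (dimension 2) consists of the simplices:

  0-simplices (6): [v_0], [v_1], [v_2], [v_3], [v_4], [v_5]
  1-simplices (15): (15 of them)
  2-simplices (10): [v_0,v_1,v_2], [v_0,v_1,v_5], [v_0,v_2,v_3], [v_0,v_3,v_4], [v_0,v_4,v_5], [v_1,v_2,v_4], [v_1,v_3,v_4], [v_1,v_3,v_5], [v_2,v_3,v_5], [v_2,v_4,v_5]

Hence C_0 ≅ Z^6, C_1 ≅ Z^15, C_2 ≅ Z^10.

The boundary map ∂_1: C_1 → C_0 sends each edge [p,q] (with p < q) to q − p.
The 6×15 boundary matrix has rank 5 and Smith normal form diag(1,1,1,1,1).

∂_2: C_2 → C_1 maps a triangle to the signed sum of its edges. For instance
  ∂[v_1,v_3,v_5] = [v_3,v_5] − [v_1,v_5] + [v_1,v_3],
  ∂[v_0,v_3,v_4] = [v_3,v_4] − [v_0,v_4] + [v_0,v_3].
The 15×10 boundary matrix has rank 10 and Smith normal form diag(1,1,1,1,1,1,1,1,1,2).

Computing H_k = (kernel of ∂_k) / (image of ∂_{k+1}):

  H_0: rank C_0 − rank ∂_1 = 6 − 5 = 1, and the invariant factors of ∂_1 are all 1, so H_0 ≅ Z.
  H_1: rank ker ∂_1 − rank ∂_2 = (15 − 5) − 10 = 0, and ∂_2 has invariant factor 2 > 1, so H_1 ≅ Z/2.
  H_2: rank ker ∂_2 − rank ∂_3 = (10 − 10) − 0 = 0, and there is no ∂_3, so H_2 ≅ 0.

(K is a triangulation of the real projective plane RP^2.)

H_0 = Z,  H_1 = Z/2,  H_2 = 0.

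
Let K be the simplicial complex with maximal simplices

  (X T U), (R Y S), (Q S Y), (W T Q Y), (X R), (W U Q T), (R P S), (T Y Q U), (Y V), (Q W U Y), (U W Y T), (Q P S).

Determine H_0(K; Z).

K has 10 vertices, 21 edges, 15 triangles, 5 3-simplices.
rank ∂_0 = 0, rank ∂_1 = 9 ⇒ b_0 = 10 − 0 − 9 = 1; all invariant factors of ∂_1 are 1 so no torsion. So H_0 = Z.

H_0 ≅ Z.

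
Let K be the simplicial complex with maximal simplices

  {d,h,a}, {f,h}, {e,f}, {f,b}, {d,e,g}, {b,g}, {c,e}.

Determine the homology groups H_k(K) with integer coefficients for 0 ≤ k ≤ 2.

Take the total order a < b < c < d < e < f < g < h on the vertex set. Then K (dimension 2) consists of the simplices:

  0-simplices (8): a, b, c, d, e, f, g, h
  1-simplices (11): ad, ah, bf, bg, ce, de, dg, dh, ef, eg, fh
  2-simplices (2): adh, deg

giving chain groups C_0 ≅ Z^8, C_1 ≅ Z^11, C_2 ≅ Z^2.

The boundary map ∂_1: C_1 → C_0 is given by ∂[p,q] = [q] − [p].
The 8×11 boundary matrix has rank 7 and Smith normal form diag(1,1,1,1,1,1,1).

The boundary map ∂_2: C_2 → C_1 sends each 2-simplex [p,q,r] to [q,r] − [p,r] + [p,q]. For instance
  ∂deg = eg − dg + de,
  ∂adh = dh − ah + ad.
The 11×2 boundary matrix has rank 2 and Smith normal form diag(1,1).

Reading off H_k = ker ∂_k / im ∂_{k+1}:

  H_0: rank C_0 − rank ∂_1 = 8 − 7 = 1, and the invariant factors of ∂_1 are all 1, so H_0 ≅ Z.
  H_1: rank ker ∂_1 − rank ∂_2 = (11 − 7) − 2 = 2, and the invariant factors of ∂_2 are all 1, so H_1 ≅ Z^2.
  H_2: rank ker ∂_2 − rank ∂_3 = (2 − 2) − 0 = 0, and there is no ∂_3, so H_2 ≅ 0.

H_0 ≅ Z,  H_1 ≅ Z^2,  H_2 = 0.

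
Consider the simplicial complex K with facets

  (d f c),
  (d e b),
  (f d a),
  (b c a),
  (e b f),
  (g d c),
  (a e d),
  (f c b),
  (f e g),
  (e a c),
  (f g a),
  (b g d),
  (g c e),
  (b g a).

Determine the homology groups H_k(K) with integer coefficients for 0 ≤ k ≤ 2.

H_0 = Z,  H_1 = Z^2,  H_2 = Z.

Fix the vertex order a < b < c < d < e < f < g and write every simplex with vertices in increasing order. Then dim K = 2 and the simplices of K are:

  0-simplices (7): a, b, c, d, e, f, g
  1-simplices (21): ab, ac, ad, ae, af, ag, bc, bd, be, bf, bg, cd, ce, cf, cg, de, df, dg, ef, eg, fg
  2-simplices (14): abc, abg, ace, ade, adf, afg, bcf, bde, bdg, bef, cdf, cdg, ceg, efg

Hence C_0 ≅ Z^7, C_1 ≅ Z^21, C_2 ≅ Z^14.

The boundary map ∂_1: C_1 → C_0 sends each edge [p,q] (with p < q) to q − p. For instance
  ∂af = f − a.
The 7×21 boundary matrix has rank 6 and Smith normal form diag(1,1,1,1,1,1).

Boundary ∂_2: C_2 → C_1 acts by ∂[p,q,r] = [q,r] − [p,r] + [p,q]. For instance
  ∂cdg = dg − cg + cd,
  ∂bef = ef − bf + be.
The resulting 21×14 matrix has rank 13, and its Smith normal form has invariant factors (1,1,1,1,1,1,1,1,1,1,1,1,1).

From H_k ≅ ker(∂_k) / im(∂_{k+1}) we obtain:

  H_0: rank C_0 − rank ∂_1 = 7 − 6 = 1, and the invariant factors of ∂_1 are all 1, so H_0 = Z.
  H_1: rank ker ∂_1 − rank ∂_2 = (21 − 6) − 13 = 2, and the invariant factors of ∂_2 are all 1, so H_1 = Z^2.
  H_2: rank ker ∂_2 − rank ∂_3 = (14 − 13) − 0 = 1, and there is no ∂_3, so H_2 = Z.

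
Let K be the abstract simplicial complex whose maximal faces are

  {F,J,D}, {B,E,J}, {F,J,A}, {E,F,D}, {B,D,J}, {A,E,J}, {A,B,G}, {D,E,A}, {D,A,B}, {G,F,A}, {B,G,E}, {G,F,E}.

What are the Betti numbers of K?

We work with the vertex ordering A < B < D < E < F < G < J. The simplices of K, each written with vertices in increasing order, are:

  0-simplices (7): A, B, D, E, F, G, J
  1-simplices (18): AB, AD, AE, AF, AG, AJ, BD, BE, BG, BJ, DE, DF, DJ, EF, EG, EJ, FG, FJ
  2-simplices (12): ABD, ABG, ADE, AEJ, AFG, AFJ, BDJ, BEG, BEJ, DEF, DFJ, EFG

Hence C_0 ≅ Z^7, C_1 ≅ Z^18, C_2 ≅ Z^12.

Boundary ∂_1: C_1 → C_0 sends each edge [p,q] (with p < q) to q − p. For instance
  ∂DJ = J − D.
This gives a 7×18 integer matrix of rank 6; reducing to Smith normal form yields diagonal entries (1,1,1,1,1,1).

Boundary ∂_2: C_2 → C_1 maps a triangle to the signed sum of its edges. For instance
  ∂DFJ = FJ − DJ + DF,
  ∂BEJ = EJ − BJ + BE.
As a 18×12 matrix over Z this has rank 12, with invariant factors (1,1,1,1,1,1,1,1,1,1,1,2).

From H_k ≅ ker(∂_k) / im(∂_{k+1}) we obtain:

  H_0: rank C_0 − rank ∂_1 = 7 − 6 = 1, and the invariant factors of ∂_1 are all 1, so H_0 = Z.
  H_1: rank ker ∂_1 − rank ∂_2 = (18 − 6) − 12 = 0, and ∂_2 has invariant factor 2 > 1, so H_1 = Z/2Z.
  H_2: rank ker ∂_2 − rank ∂_3 = (12 − 12) − 0 = 0, and there is no ∂_3, so H_2 = 0.

Hence the Betti numbers are b_0 = 1, b_1 = 0, b_2 = 0.

b_0 = 1, b_1 = 0, b_2 = 0.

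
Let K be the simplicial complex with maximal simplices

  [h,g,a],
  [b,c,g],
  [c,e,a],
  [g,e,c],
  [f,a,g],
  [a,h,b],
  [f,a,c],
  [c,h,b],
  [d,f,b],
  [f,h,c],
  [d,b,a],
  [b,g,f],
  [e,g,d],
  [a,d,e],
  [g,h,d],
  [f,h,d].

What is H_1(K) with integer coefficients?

Take the total order a < b < c < d < e < f < g < h on the vertex set. Then K (dimension 2) consists of the simplices:

  0-simplices (8): a, b, c, d, e, f, g, h
  1-simplices (24): ab, ac, ad, ae, af, ag, ah, bc, bd, bf, bg, bh, ce, cf, cg, ch, de, df, dg, dh, eg, fg, fh, gh
  2-simplices (16): abd, abh, ace, acf, ade, afg, agh, bcg, bch, bdf, bfg, ceg, cfh, deg, dfh, dgh

so the chain groups are C_0 ≅ Z^8, C_1 ≅ Z^24, C_2 ≅ Z^16.

Boundary ∂_1: C_1 → C_0 sends each edge [p,q] (with p < q) to q − p.
The resulting 8×24 matrix has rank 7, and its Smith normal form has invariant factors (1,1,1,1,1,1,1).

Boundary ∂_2: C_2 → C_1 sends each 2-simplex [p,q,r] to [q,r] − [p,r] + [p,q]. For instance
  ∂bch = ch − bh + bc,
  ∂ceg = eg − cg + ce.
The resulting 24×16 matrix has rank 15, and its Smith normal form has invariant factors (1,1,1,1,1,1,1,1,1,1,1,1,1,1,1).

From H_k ≅ ker(∂_k) / im(∂_{k+1}) we obtain:

  H_1: rank ker ∂_1 − rank ∂_2 = (24 − 7) − 15 = 2, and the invariant factors of ∂_2 are all 1, so H_1 ≅ Z^2.

H_1 = Z^2.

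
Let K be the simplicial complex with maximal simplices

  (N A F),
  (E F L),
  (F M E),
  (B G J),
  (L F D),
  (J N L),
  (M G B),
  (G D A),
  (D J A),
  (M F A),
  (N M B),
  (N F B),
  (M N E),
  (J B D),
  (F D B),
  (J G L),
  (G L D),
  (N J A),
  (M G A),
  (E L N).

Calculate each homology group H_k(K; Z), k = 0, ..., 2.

Fix the vertex order A < B < D < E < F < G < J < L < M < N and write every simplex with vertices in increasing order. Then dim K = 2 and the simplices of K are:

  0-simplices (10): A, B, D, E, F, G, J, L, M, N
  1-simplices (30): AD, AF, AG, AJ, AM, AN, BD, BF, BG, BJ, BM, BN, DF, DG, DJ, DL, EF, EL, EM, EN, FL, FM, FN, GJ, GL, GM, JL, JN, LN, MN
  2-simplices (20): ADG, ADJ, AFM, AFN, AGM, AJN, BDF, BDJ, BFN, BGJ, BGM, BMN, DFL, DGL, EFL, EFM, ELN, EMN, GJL, JLN

so the chain groups are C_0 ≅ Z^10, C_1 ≅ Z^30, C_2 ≅ Z^20.

The boundary map ∂_1: C_1 → C_0 sends each edge [p,q] (with p < q) to q − p. For instance
  ∂EM = M − E.
The 10×30 boundary matrix has rank 9 and Smith normal form diag(1,1,1,1,1,1,1,1,1).

The boundary map ∂_2: C_2 → C_1 sends each 2-simplex [p,q,r] to [q,r] − [p,r] + [p,q]. For instance
  ∂DGL = GL − DL + DG,
  ∂DFL = FL − DL + DF.
As a 30×20 matrix over Z this has rank 20, with invariant factors (1,1,1,1,1,1,1,1,1,1,1,1,1,1,1,1,1,1,1,2).

Reading off H_k = ker ∂_k / im ∂_{k+1}:

  H_0: rank C_0 − rank ∂_1 = 10 − 9 = 1, and the invariant factors of ∂_1 are all 1, so H_0 = Z.
  H_1: rank ker ∂_1 − rank ∂_2 = (30 − 9) − 20 = 1, and ∂_2 has invariant factor 2 > 1, so H_1 = Z ⊕ Z/2.
  H_2: rank ker ∂_2 − rank ∂_3 = (20 − 20) − 0 = 0, and there is no ∂_3, so H_2 = 0.

(K is a triangulation of the Klein bottle.)

H_0 ≅ Z,  H_1 ≅ Z ⊕ Z/2,  H_2 = 0.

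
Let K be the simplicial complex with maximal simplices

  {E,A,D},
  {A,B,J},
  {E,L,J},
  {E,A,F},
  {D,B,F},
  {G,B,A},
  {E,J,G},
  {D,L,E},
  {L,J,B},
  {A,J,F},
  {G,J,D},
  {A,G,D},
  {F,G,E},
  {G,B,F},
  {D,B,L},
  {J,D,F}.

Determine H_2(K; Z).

H_2 ≅ Z.

Order the vertices as A < B < D < E < F < G < J < L. Listing each simplex with vertices in this order, K has dimension 2 with simplices:

  0-simplices (8): A, B, D, E, F, G, J, L
  1-simplices (24): AB, AD, AE, AF, AG, AJ, BD, BF, BG, BJ, BL, DE, DF, DG, DJ, DL, EF, EG, EJ, EL, FG, FJ, GJ, JL
  2-simplices (16): ABG, ABJ, ADE, ADG, AEF, AFJ, BDF, BDL, BFG, BJL, DEL, DFJ, DGJ, EFG, EGJ, EJL

so the chain groups are C_0 ≅ Z^8, C_1 ≅ Z^24, C_2 ≅ Z^16.

Boundary ∂_1: C_1 → C_0 sends each edge [p,q] (with p < q) to q − p. For instance
  ∂BJ = J − B.
This gives a 8×24 integer matrix of rank 7; reducing to Smith normal form yields diagonal entries (1,1,1,1,1,1,1).

∂_2: C_2 → C_1 acts by ∂[p,q,r] = [q,r] − [p,r] + [p,q]. For instance
  ∂EFG = FG − EG + EF,
  ∂BJL = JL − BL + BJ.
As a 24×16 matrix over Z this has rank 15, with invariant factors (1,1,1,1,1,1,1,1,1,1,1,1,1,1,1).

Computing H_k = (kernel of ∂_k) / (image of ∂_{k+1}):

  H_2: rank ker ∂_2 − rank ∂_3 = (16 − 15) − 0 = 1, and there is no ∂_3, so H_2 ≅ Z.

(K is a triangulation of the torus T^2.)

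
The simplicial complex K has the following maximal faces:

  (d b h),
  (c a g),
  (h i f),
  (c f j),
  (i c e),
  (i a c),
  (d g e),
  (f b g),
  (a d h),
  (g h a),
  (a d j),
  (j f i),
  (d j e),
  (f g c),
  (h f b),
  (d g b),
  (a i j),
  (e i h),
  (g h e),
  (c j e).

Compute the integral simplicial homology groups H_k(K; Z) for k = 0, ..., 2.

H_0 ≅ Z,  H_1 ≅ Z ⊕ Z/2Z,  H_2 = 0.

Order the vertices as a < b < c < d < e < f < g < h < i < j. Listing each simplex with vertices in this order, K has dimension 2 with simplices:

  0-simplices (10): a, b, c, d, e, f, g, h, i, j
  1-simplices (30): ac, ad, ag, ah, ai, aj, bd, bf, bg, bh, ce, cf, cg, ci, cj, de, dg, dh, dj, eg, eh, ei, ej, fg, fh, fi, fj, gh, hi, ij
  2-simplices (20): acg, aci, adh, adj, agh, aij, bdg, bdh, bfg, bfh, cei, cej, cfg, cfj, deg, dej, egh, ehi, fhi, fij

giving chain groups C_0 ≅ Z^10, C_1 ≅ Z^30, C_2 ≅ Z^20.

∂_1: C_1 → C_0 is given by ∂[p,q] = [q] − [p].
The resulting 10×30 matrix has rank 9, and its Smith normal form has invariant factors (1,1,1,1,1,1,1,1,1).

The boundary map ∂_2: C_2 → C_1 maps a triangle to the signed sum of its edges. For instance
  ∂agh = gh − ah + ag,
  ∂adh = dh − ah + ad.
This gives a 30×20 integer matrix of rank 20; reducing to Smith normal form yields diagonal entries (1,1,1,1,1,1,1,1,1,1,1,1,1,1,1,1,1,1,1,2).

Now H_k = ker ∂_k / im ∂_{k+1}, so:

  H_0: rank C_0 − rank ∂_1 = 10 − 9 = 1, and the invariant factors of ∂_1 are all 1, so H_0 ≅ Z.
  H_1: rank ker ∂_1 − rank ∂_2 = (30 − 9) − 20 = 1, and ∂_2 has invariant factor 2 > 1, so H_1 ≅ Z ⊕ Z/2Z.
  H_2: rank ker ∂_2 − rank ∂_3 = (20 − 20) − 0 = 0, and there is no ∂_3, so H_2 ≅ 0.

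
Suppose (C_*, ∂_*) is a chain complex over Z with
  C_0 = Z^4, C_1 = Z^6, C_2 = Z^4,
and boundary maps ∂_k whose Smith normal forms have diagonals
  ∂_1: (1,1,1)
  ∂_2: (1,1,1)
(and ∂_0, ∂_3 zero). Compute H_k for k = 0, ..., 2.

H_0 ≅ Z,  H_1 = 0,  H_2 ≅ Z.

H_0: b_0 = 4 − 0 − 3 = 1; torsion from ∂_1 factors > 1: none. So H_0 ≅ Z.
H_1: b_1 = 6 − 3 − 3 = 0; torsion from ∂_2 factors > 1: none. So H_1 ≅ 0.
H_2: b_2 = 4 − 3 − 0 = 1; torsion from ∂_3 factors > 1: none. So H_2 ≅ Z.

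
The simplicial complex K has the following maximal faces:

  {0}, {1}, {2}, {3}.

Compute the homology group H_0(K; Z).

We work with the vertex ordering 0 < 1 < 2 < 3. The simplices of K, each written with vertices in increasing order, are:

  0-simplices (4): [0], [1], [2], [3]

so the chain groups are C_0 ≅ Z^4.

From H_k ≅ ker(∂_k) / im(∂_{k+1}) we obtain:

  H_0: rank C_0 − rank ∂_1 = 4 − 0 = 4, and there is no ∂_1, so H_0 = Z^4.

H_0 ≅ Z^4.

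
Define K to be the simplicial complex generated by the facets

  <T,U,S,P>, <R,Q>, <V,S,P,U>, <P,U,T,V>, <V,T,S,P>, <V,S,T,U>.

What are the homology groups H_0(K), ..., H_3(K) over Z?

Fix the vertex order P < Q < R < S < T < U < V and write every simplex with vertices in increasing order. Then dim K = 3 and the simplices of K are:

  0-simplices (7): P, Q, R, S, T, U, V
  1-simplices (11): PS, PT, PU, PV, QR, ST, SU, SV, TU, TV, UV
  2-simplices (10): PST, PSU, PSV, PTU, PTV, PUV, STU, STV, SUV, TUV
  3-simplices (5): PSTU, PSTV, PSUV, PTUV, STUV

giving chain groups C_0 ≅ Z^7, C_1 ≅ Z^11, C_2 ≅ Z^10, C_3 ≅ Z^5.

The boundary map ∂_1: C_1 → C_0 sends each edge [p,q] (with p < q) to q − p. For instance
  ∂PV = V − P.
The 7×11 boundary matrix has rank 5 and Smith normal form diag(1,1,1,1,1).

Boundary ∂_2: C_2 → C_1 maps a triangle to the signed sum of its edges. For instance
  ∂SUV = UV − SV + SU,
  ∂PSU = SU − PU + PS.
The 11×10 boundary matrix has rank 6 and Smith normal form diag(1,1,1,1,1,1).

∂_3: C_3 → C_2 sends each 3-simplex σ to the alternating sum Σ_i (−1)^i (σ with its i-th vertex removed). For instance
  ∂PSTU = STU − PTU + PSU − PST,
  ∂PSUV = SUV − PUV + PSV − PSU.
As a 10×5 matrix over Z this has rank 4, with invariant factors (1,1,1,1).

Now H_k = ker ∂_k / im ∂_{k+1}, so:

  H_0: rank C_0 − rank ∂_1 = 7 − 5 = 2, and the invariant factors of ∂_1 are all 1, so H_0 ≅ Z^2.
  H_1: rank ker ∂_1 − rank ∂_2 = (11 − 5) − 6 = 0, and the invariant factors of ∂_2 are all 1, so H_1 ≅ 0.
  H_2: rank ker ∂_2 − rank ∂_3 = (10 − 6) − 4 = 0, and the invariant factors of ∂_3 are all 1, so H_2 ≅ 0.
  H_3: rank ker ∂_3 − rank ∂_4 = (5 − 4) − 0 = 1, and there is no ∂_4, so H_3 ≅ Z.

As a check, the Euler characteristic is 7 − 11 + 10 − 5 = 1, which agrees with 2 − 0 + 0 − 1 = 1.

H_0 ≅ Z^2,  H_1 = 0,  H_2 = 0,  H_3 ≅ Z.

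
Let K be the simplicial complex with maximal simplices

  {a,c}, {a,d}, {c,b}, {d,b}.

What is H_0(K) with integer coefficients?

We work with the vertex ordering a < b < c < d. The simplices of K, each written with vertices in increasing order, are:

  0-simplices (4): a, b, c, d
  1-simplices (4): ac, ad, bc, bd

giving chain groups C_0 ≅ Z^4, C_1 ≅ Z^4.

The boundary map ∂_1: C_1 → C_0 sends each edge [p,q] (with p < q) to q − p.
The resulting 4×4 matrix has rank 3, and its Smith normal form has invariant factors (1,1,1).

From H_k ≅ ker(∂_k) / im(∂_{k+1}) we obtain:

  H_0: rank C_0 − rank ∂_1 = 4 − 3 = 1, and the invariant factors of ∂_1 are all 1, so H_0 = Z.

(K is a triangulation of the circle S^1.)

H_0 ≅ Z.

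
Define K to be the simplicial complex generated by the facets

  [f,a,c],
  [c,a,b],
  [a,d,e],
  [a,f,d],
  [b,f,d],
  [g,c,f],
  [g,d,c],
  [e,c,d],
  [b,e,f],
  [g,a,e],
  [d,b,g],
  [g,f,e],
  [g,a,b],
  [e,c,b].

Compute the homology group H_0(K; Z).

H_0 = Z.

We work with the vertex ordering a < b < c < d < e < f < g. The simplices of K, each written with vertices in increasing order, are:

  0-simplices (7): a, b, c, d, e, f, g
  1-simplices (21): ab, ac, ad, ae, af, ag, bc, bd, be, bf, bg, cd, ce, cf, cg, de, df, dg, ef, eg, fg
  2-simplices (14): abc, abg, acf, ade, adf, aeg, bce, bdf, bdg, bef, cde, cdg, cfg, efg

giving chain groups C_0 ≅ Z^7, C_1 ≅ Z^21, C_2 ≅ Z^14.

Boundary ∂_1: C_1 → C_0 maps an edge to its endpoints' difference, ∂[p,q] = q − p.
As a 7×21 matrix over Z this has rank 6, with invariant factors (1,1,1,1,1,1).

The boundary map ∂_2: C_2 → C_1 acts by ∂[p,q,r] = [q,r] − [p,r] + [p,q]. For instance
  ∂bce = ce − be + bc,
  ∂bdf = df − bf + bd.
The 21×14 boundary matrix has rank 13 and Smith normal form diag(1,1,1,1,1,1,1,1,1,1,1,1,1).

Reading off H_k = ker ∂_k / im ∂_{k+1}:

  H_0: rank C_0 − rank ∂_1 = 7 − 6 = 1, and the invariant factors of ∂_1 are all 1, so H_0 ≅ Z.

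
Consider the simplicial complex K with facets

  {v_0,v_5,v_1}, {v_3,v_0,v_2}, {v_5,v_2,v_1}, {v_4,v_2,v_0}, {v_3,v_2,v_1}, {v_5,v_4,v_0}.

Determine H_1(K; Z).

Fix the vertex order v_0 < v_1 < v_2 < v_3 < v_4 < v_5 and write every simplex with vertices in increasing order. Then dim K = 2 and the simplices of K are:

  0-simplices (6): [v_0], [v_1], [v_2], [v_3], [v_4], [v_5]
  1-simplices (12): [v_0,v_1], [v_0,v_2], [v_0,v_3], [v_0,v_4], [v_0,v_5], [v_1,v_2], [v_1,v_3], [v_1,v_5], [v_2,v_3], [v_2,v_4], [v_2,v_5], [v_4,v_5]
  2-simplices (6): [v_0,v_1,v_5], [v_0,v_2,v_3], [v_0,v_2,v_4], [v_0,v_4,v_5], [v_1,v_2,v_3], [v_1,v_2,v_5]

Hence C_0 ≅ Z^6, C_1 ≅ Z^12, C_2 ≅ Z^6.

∂_1: C_1 → C_0 is given by ∂[p,q] = [q] − [p]. For instance
  ∂[v_0,v_3] = [v_3] − [v_0].
The resulting 6×12 matrix has rank 5, and its Smith normal form has invariant factors (1,1,1,1,1).

Boundary ∂_2: C_2 → C_1 sends each 2-simplex [p,q,r] to [q,r] − [p,r] + [p,q]. For instance
  ∂[v_0,v_2,v_3] = [v_2,v_3] − [v_0,v_3] + [v_0,v_2],
  ∂[v_0,v_4,v_5] = [v_4,v_5] − [v_0,v_5] + [v_0,v_4].
The resulting 12×6 matrix has rank 6, and its Smith normal form has invariant factors (1,1,1,1,1,1).

Now H_k = ker ∂_k / im ∂_{k+1}, so:

  H_1: rank ker ∂_1 − rank ∂_2 = (12 − 5) − 6 = 1, and the invariant factors of ∂_2 are all 1, so H_1 = Z.

H_1 = Z.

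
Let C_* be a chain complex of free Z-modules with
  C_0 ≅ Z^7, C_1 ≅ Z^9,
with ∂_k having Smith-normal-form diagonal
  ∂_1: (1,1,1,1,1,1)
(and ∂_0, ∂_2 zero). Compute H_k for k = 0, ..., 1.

H_0: b_0 = 7 − 0 − 6 = 1; torsion from ∂_1 factors > 1: none. So H_0 ≅ Z.
H_1: b_1 = 9 − 6 − 0 = 3; torsion from ∂_2 factors > 1: none. So H_1 ≅ Z^3.

H_0 ≅ Z,  H_1 ≅ Z^3.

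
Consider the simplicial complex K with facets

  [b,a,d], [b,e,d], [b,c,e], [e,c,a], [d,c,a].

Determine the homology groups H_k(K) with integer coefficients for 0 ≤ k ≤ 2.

Order the vertices as a < b < c < d < e. Listing each simplex with vertices in this order, K has dimension 2 with simplices:

  0-simplices (5): a, b, c, d, e
  1-simplices (10): ab, ac, ad, ae, bc, bd, be, cd, ce, de
  2-simplices (5): abd, acd, ace, bce, bde

giving chain groups C_0 ≅ Z^5, C_1 ≅ Z^10, C_2 ≅ Z^5.

∂_1: C_1 → C_0 maps an edge to its endpoints' difference, ∂[p,q] = q − p. For instance
  ∂ce = e − c.
As a 5×10 matrix over Z this has rank 4, with invariant factors (1,1,1,1).

Boundary ∂_2: C_2 → C_1 maps a triangle to the signed sum of its edges. For instance
  ∂bce = ce − be + bc,
  ∂ace = ce − ae + ac.
The resulting 10×5 matrix has rank 5, and its Smith normal form has invariant factors (1,1,1,1,1).

From H_k ≅ ker(∂_k) / im(∂_{k+1}) we obtain:

  H_0: rank C_0 − rank ∂_1 = 5 − 4 = 1, and the invariant factors of ∂_1 are all 1, so H_0 ≅ Z.
  H_1: rank ker ∂_1 − rank ∂_2 = (10 − 4) − 5 = 1, and the invariant factors of ∂_2 are all 1, so H_1 ≅ Z.
  H_2: rank ker ∂_2 − rank ∂_3 = (5 − 5) − 0 = 0, and there is no ∂_3, so H_2 ≅ 0.

(K is a triangulation of the Möbius band.)

H_0 = Z,  H_1 = Z,  H_2 = 0.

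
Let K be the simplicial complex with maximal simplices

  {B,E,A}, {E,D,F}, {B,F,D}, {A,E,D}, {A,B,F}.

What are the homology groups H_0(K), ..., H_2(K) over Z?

Fix the vertex order A < B < D < E < F and write every simplex with vertices in increasing order. Then dim K = 2 and the simplices of K are:

  0-simplices (5): A, B, D, E, F
  1-simplices (10): AB, AD, AE, AF, BD, BE, BF, DE, DF, EF
  2-simplices (5): ABE, ABF, ADE, BDF, DEF

so the chain groups are C_0 ≅ Z^5, C_1 ≅ Z^10, C_2 ≅ Z^5.

Boundary ∂_1: C_1 → C_0 is given by ∂[p,q] = [q] − [p].
As a 5×10 matrix over Z this has rank 4, with invariant factors (1,1,1,1).

Boundary ∂_2: C_2 → C_1 maps a triangle to the signed sum of its edges. For instance
  ∂ABE = BE − AE + AB,
  ∂ABF = BF − AF + AB.
The 10×5 boundary matrix has rank 5 and Smith normal form diag(1,1,1,1,1).

Now H_k = ker ∂_k / im ∂_{k+1}, so:

  H_0: rank C_0 − rank ∂_1 = 5 − 4 = 1, and the invariant factors of ∂_1 are all 1, so H_0 ≅ Z.
  H_1: rank ker ∂_1 − rank ∂_2 = (10 − 4) − 5 = 1, and the invariant factors of ∂_2 are all 1, so H_1 ≅ Z.
  H_2: rank ker ∂_2 − rank ∂_3 = (5 − 5) − 0 = 0, and there is no ∂_3, so H_2 ≅ 0.

(K is a triangulation of the Möbius band.)

H_0 ≅ Z,  H_1 ≅ Z,  H_2 = 0.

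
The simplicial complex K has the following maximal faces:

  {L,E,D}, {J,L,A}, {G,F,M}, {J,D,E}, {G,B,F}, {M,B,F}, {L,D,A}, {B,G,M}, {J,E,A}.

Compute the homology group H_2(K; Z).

Take the total order A < B < D < E < F < G < J < L < M on the vertex set. Then K (dimension 2) consists of the simplices:

  0-simplices (9): A, B, D, E, F, G, J, L, M
  1-simplices (16): AD, AE, AJ, AL, BF, BG, BM, DE, DJ, DL, EJ, EL, FG, FM, GM, JL
  2-simplices (9): ADL, AEJ, AJL, BFG, BFM, BGM, DEJ, DEL, FGM

so the chain groups are C_0 ≅ Z^9, C_1 ≅ Z^16, C_2 ≅ Z^9.

∂_1: C_1 → C_0 sends each edge [p,q] (with p < q) to q − p. For instance
  ∂DJ = J − D.
The 9×16 boundary matrix has rank 7 and Smith normal form diag(1,1,1,1,1,1,1).

The boundary map ∂_2: C_2 → C_1 acts by ∂[p,q,r] = [q,r] − [p,r] + [p,q]. For instance
  ∂AJL = JL − AL + AJ,
  ∂BFM = FM − BM + BF.
The resulting 16×9 matrix has rank 8, and its Smith normal form has invariant factors (1,1,1,1,1,1,1,1).

From H_k ≅ ker(∂_k) / im(∂_{k+1}) we obtain:

  H_2: rank ker ∂_2 − rank ∂_3 = (9 − 8) − 0 = 1, and there is no ∂_3, so H_2 = Z.

(K is a triangulation of the disjoint union of the Möbius band and the 2-sphere S^2.)

H_2 ≅ Z.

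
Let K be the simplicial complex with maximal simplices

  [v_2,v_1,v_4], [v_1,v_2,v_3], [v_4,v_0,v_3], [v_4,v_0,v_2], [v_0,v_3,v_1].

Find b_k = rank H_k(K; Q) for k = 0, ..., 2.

b_0 = 1, b_1 = 1, b_2 = 0.

We work with the vertex ordering v_0 < v_1 < v_2 < v_3 < v_4. The simplices of K, each written with vertices in increasing order, are:

  0-simplices (5): [v_0], [v_1], [v_2], [v_3], [v_4]
  1-simplices (10): [v_0,v_1], [v_0,v_2], [v_0,v_3], [v_0,v_4], [v_1,v_2], [v_1,v_3], [v_1,v_4], [v_2,v_3], [v_2,v_4], [v_3,v_4]
  2-simplices (5): [v_0,v_1,v_3], [v_0,v_2,v_4], [v_0,v_3,v_4], [v_1,v_2,v_3], [v_1,v_2,v_4]

so the chain groups are C_0 ≅ Z^5, C_1 ≅ Z^10, C_2 ≅ Z^5.

∂_1: C_1 → C_0 is given by ∂[p,q] = [q] − [p].
This gives a 5×10 integer matrix of rank 4; reducing to Smith normal form yields diagonal entries (1,1,1,1).

Boundary ∂_2: C_2 → C_1 maps a triangle to the signed sum of its edges. For instance
  ∂[v_0,v_3,v_4] = [v_3,v_4] − [v_0,v_4] + [v_0,v_3],
  ∂[v_0,v_2,v_4] = [v_2,v_4] − [v_0,v_4] + [v_0,v_2].
This gives a 10×5 integer matrix of rank 5; reducing to Smith normal form yields diagonal entries (1,1,1,1,1).

Now H_k = ker ∂_k / im ∂_{k+1}, so:

  H_0: rank C_0 − rank ∂_1 = 5 − 4 = 1, and the invariant factors of ∂_1 are all 1, so H_0 ≅ Z.
  H_1: rank ker ∂_1 − rank ∂_2 = (10 − 4) − 5 = 1, and the invariant factors of ∂_2 are all 1, so H_1 ≅ Z.
  H_2: rank ker ∂_2 − rank ∂_3 = (5 − 5) − 0 = 0, and there is no ∂_3, so H_2 ≅ 0.

(K is a triangulation of the Möbius band.)

Hence the Betti numbers are b_0 = 1, b_1 = 1, b_2 = 0.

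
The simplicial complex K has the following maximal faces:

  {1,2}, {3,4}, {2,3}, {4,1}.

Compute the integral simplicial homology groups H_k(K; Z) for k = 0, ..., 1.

H_0 ≅ Z,  H_1 ≅ Z.

Fix the vertex order 1 < 2 < 3 < 4 and write every simplex with vertices in increasing order. Then dim K = 1 and the simplices of K are:

  0-simplices (4): [1], [2], [3], [4]
  1-simplices (4): [1,2], [1,4], [2,3], [3,4]

Hence C_0 ≅ Z^4, C_1 ≅ Z^4.

The boundary map ∂_1: C_1 → C_0 is given by ∂[p,q] = [q] − [p].
This gives a 4×4 integer matrix of rank 3; reducing to Smith normal form yields diagonal entries (1,1,1).

Reading off H_k = ker ∂_k / im ∂_{k+1}:

  H_0: rank C_0 − rank ∂_1 = 4 − 3 = 1, and the invariant factors of ∂_1 are all 1, so H_0 ≅ Z.
  H_1: rank ker ∂_1 − rank ∂_2 = (4 − 3) − 0 = 1, and there is no ∂_2, so H_1 ≅ Z.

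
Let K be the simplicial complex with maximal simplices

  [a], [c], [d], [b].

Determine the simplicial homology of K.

H_0 = Z^4.

Take the total order a < b < c < d on the vertex set. Then K (dimension 0) consists of the simplices:

  0-simplices (4): a, b, c, d

giving chain groups C_0 ≅ Z^4.

Reading off H_k = ker ∂_k / im ∂_{k+1}:

  H_0: rank C_0 − rank ∂_1 = 4 − 0 = 4, and there is no ∂_1, so H_0 = Z^4.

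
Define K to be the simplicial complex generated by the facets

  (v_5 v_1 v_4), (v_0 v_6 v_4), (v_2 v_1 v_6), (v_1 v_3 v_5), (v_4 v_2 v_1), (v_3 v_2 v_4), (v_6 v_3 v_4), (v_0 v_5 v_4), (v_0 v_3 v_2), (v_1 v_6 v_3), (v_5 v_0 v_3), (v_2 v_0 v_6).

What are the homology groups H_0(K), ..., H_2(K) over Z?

Take the total order v_0 < v_1 < v_2 < v_3 < v_4 < v_5 < v_6 on the vertex set. Then K (dimension 2) consists of the simplices:

  0-simplices (7): [v_0], [v_1], [v_2], [v_3], [v_4], [v_5], [v_6]
  1-simplices (18): (18 of them)
  2-simplices (12): (12 of them)

Hence C_0 ≅ Z^7, C_1 ≅ Z^18, C_2 ≅ Z^12.

Boundary ∂_1: C_1 → C_0 sends each edge [p,q] (with p < q) to q − p.
The resulting 7×18 matrix has rank 6, and its Smith normal form has invariant factors (1,1,1,1,1,1).

Boundary ∂_2: C_2 → C_1 maps a triangle to the signed sum of its edges. For instance
  ∂[v_0,v_4,v_6] = [v_4,v_6] − [v_0,v_6] + [v_0,v_4],
  ∂[v_1,v_4,v_5] = [v_4,v_5] − [v_1,v_5] + [v_1,v_4].
This gives a 18×12 integer matrix of rank 12; reducing to Smith normal form yields diagonal entries (1,1,1,1,1,1,1,1,1,1,1,2).

Reading off H_k = ker ∂_k / im ∂_{k+1}:

  H_0: rank C_0 − rank ∂_1 = 7 − 6 = 1, and the invariant factors of ∂_1 are all 1, so H_0 ≅ Z.
  H_1: rank ker ∂_1 − rank ∂_2 = (18 − 6) − 12 = 0, and ∂_2 has invariant factor 2 > 1, so H_1 ≅ Z/2.
  H_2: rank ker ∂_2 − rank ∂_3 = (12 − 12) − 0 = 0, and there is no ∂_3, so H_2 ≅ 0.

As a check, the Euler characteristic is 7 − 18 + 12 = 1, which agrees with 1 − 0 + 0 = 1.

H_0 = Z,  H_1 = Z/2,  H_2 = 0.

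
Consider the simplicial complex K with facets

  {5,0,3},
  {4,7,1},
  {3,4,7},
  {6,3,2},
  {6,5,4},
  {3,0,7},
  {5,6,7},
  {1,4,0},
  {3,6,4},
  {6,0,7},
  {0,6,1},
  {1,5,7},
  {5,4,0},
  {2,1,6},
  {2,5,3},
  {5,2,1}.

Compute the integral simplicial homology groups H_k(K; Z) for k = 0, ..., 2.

H_0 = Z,  H_1 = Z^2,  H_2 = Z.

K has 8 vertices, 24 edges, 16 triangles.
rank ∂_0 = 0, rank ∂_1 = 7 ⇒ b_0 = 8 − 0 − 7 = 1; all invariant factors of ∂_1 are 1 so no torsion. So H_0 = Z.
rank ∂_1 = 7, rank ∂_2 = 15 ⇒ b_1 = 24 − 7 − 15 = 2; all invariant factors of ∂_2 are 1 so no torsion. So H_1 = Z^2.
rank ∂_2 = 15, rank ∂_3 = 0 ⇒ b_2 = 16 − 15 − 0 = 1. So H_2 = Z.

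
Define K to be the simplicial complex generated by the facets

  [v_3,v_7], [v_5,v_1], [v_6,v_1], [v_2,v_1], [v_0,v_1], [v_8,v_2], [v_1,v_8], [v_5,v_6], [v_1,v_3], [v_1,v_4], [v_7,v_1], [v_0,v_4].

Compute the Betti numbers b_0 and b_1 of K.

K has 9 vertices, 12 edges.
rank ∂_0 = 0, rank ∂_1 = 8 ⇒ b_0 = 9 − 0 − 8 = 1; all invariant factors of ∂_1 are 1 so no torsion. So H_0 ≅ Z.
rank ∂_1 = 8, rank ∂_2 = 0 ⇒ b_1 = 12 − 8 − 0 = 4. So H_1 ≅ Z^4.

b_0 = 1, b_1 = 4.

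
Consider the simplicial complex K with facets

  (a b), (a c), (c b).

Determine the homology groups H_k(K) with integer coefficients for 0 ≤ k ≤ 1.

H_0 = Z,  H_1 = Z.

We work with the vertex ordering a < b < c. The simplices of K, each written with vertices in increasing order, are:

  0-simplices (3): a, b, c
  1-simplices (3): ab, ac, bc

Hence C_0 ≅ Z^3, C_1 ≅ Z^3.

The boundary map ∂_1: C_1 → C_0 maps an edge to its endpoints' difference, ∂[p,q] = q − p.
The 3×3 boundary matrix has rank 2 and Smith normal form diag(1,1).

Reading off H_k = ker ∂_k / im ∂_{k+1}:

  H_0: rank C_0 − rank ∂_1 = 3 − 2 = 1, and the invariant factors of ∂_1 are all 1, so H_0 = Z.
  H_1: rank ker ∂_1 − rank ∂_2 = (3 − 2) − 0 = 1, and there is no ∂_2, so H_1 = Z.

(K is a triangulation of the circle S^1.)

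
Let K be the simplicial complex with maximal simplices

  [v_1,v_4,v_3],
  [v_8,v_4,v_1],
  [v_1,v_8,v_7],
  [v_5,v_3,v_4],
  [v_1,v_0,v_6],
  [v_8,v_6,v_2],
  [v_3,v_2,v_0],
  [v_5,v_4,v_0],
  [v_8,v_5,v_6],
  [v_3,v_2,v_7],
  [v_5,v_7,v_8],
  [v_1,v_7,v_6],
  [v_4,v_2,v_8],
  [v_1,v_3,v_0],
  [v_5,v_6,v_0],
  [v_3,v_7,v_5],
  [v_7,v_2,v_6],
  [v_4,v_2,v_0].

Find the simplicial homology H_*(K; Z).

We work with the vertex ordering v_0 < v_1 < v_2 < v_3 < v_4 < v_5 < v_6 < v_7 < v_8. The simplices of K, each written with vertices in increasing order, are:

  0-simplices (9): [v_0], [v_1], [v_2], [v_3], [v_4], [v_5], [v_6], [v_7], [v_8]
  1-simplices (27): (27 of them)
  2-simplices (18): (18 of them)

Hence C_0 ≅ Z^9, C_1 ≅ Z^27, C_2 ≅ Z^18.

Boundary ∂_1: C_1 → C_0 is given by ∂[p,q] = [q] − [p]. For instance
  ∂[v_2,v_3] = [v_3] − [v_2].
The 9×27 boundary matrix has rank 8 and Smith normal form diag(1,1,1,1,1,1,1,1).

The boundary map ∂_2: C_2 → C_1 acts by ∂[p,q,r] = [q,r] − [p,r] + [p,q]. For instance
  ∂[v_1,v_7,v_8] = [v_7,v_8] − [v_1,v_8] + [v_1,v_7],
  ∂[v_5,v_7,v_8] = [v_7,v_8] − [v_5,v_8] + [v_5,v_7].
The resulting 27×18 matrix has rank 18, and its Smith normal form has invariant factors (1,1,1,1,1,1,1,1,1,1,1,1,1,1,1,1,1,2).

Reading off H_k = ker ∂_k / im ∂_{k+1}:

  H_0: rank C_0 − rank ∂_1 = 9 − 8 = 1, and the invariant factors of ∂_1 are all 1, so H_0 ≅ Z.
  H_1: rank ker ∂_1 − rank ∂_2 = (27 − 8) − 18 = 1, and ∂_2 has invariant factor 2 > 1, so H_1 ≅ Z ⊕ Z/2.
  H_2: rank ker ∂_2 − rank ∂_3 = (18 − 18) − 0 = 0, and there is no ∂_3, so H_2 ≅ 0.

(K is a triangulation of the Klein bottle.)

H_0 ≅ Z,  H_1 ≅ Z ⊕ Z/2,  H_2 = 0.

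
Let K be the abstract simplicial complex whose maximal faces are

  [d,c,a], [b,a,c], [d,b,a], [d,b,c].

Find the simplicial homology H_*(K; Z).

We work with the vertex ordering a < b < c < d. The simplices of K, each written with vertices in increasing order, are:

  0-simplices (4): a, b, c, d
  1-simplices (6): ab, ac, ad, bc, bd, cd
  2-simplices (4): abc, abd, acd, bcd

so the chain groups are C_0 ≅ Z^4, C_1 ≅ Z^6, C_2 ≅ Z^4.

∂_1: C_1 → C_0 maps an edge to its endpoints' difference, ∂[p,q] = q − p. For instance
  ∂bc = c − b.
The resulting 4×6 matrix has rank 3, and its Smith normal form has invariant factors (1,1,1).

∂_2: C_2 → C_1 sends each 2-simplex [p,q,r] to [q,r] − [p,r] + [p,q]. For instance
  ∂abd = bd − ad + ab,
  ∂abc = bc − ac + ab.
As a 6×4 matrix over Z this has rank 3, with invariant factors (1,1,1).

Now H_k = ker ∂_k / im ∂_{k+1}, so:

  H_0: rank C_0 − rank ∂_1 = 4 − 3 = 1, and the invariant factors of ∂_1 are all 1, so H_0 ≅ Z.
  H_1: rank ker ∂_1 − rank ∂_2 = (6 − 3) − 3 = 0, and the invariant factors of ∂_2 are all 1, so H_1 ≅ 0.
  H_2: rank ker ∂_2 − rank ∂_3 = (4 − 3) − 0 = 1, and there is no ∂_3, so H_2 ≅ Z.

H_0 ≅ Z,  H_1 = 0,  H_2 ≅ Z.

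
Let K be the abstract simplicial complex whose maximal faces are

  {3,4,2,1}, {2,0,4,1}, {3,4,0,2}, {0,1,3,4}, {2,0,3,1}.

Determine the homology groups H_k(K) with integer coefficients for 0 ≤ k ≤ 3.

We work with the vertex ordering 0 < 1 < 2 < 3 < 4. The simplices of K, each written with vertices in increasing order, are:

  0-simplices (5): [0], [1], [2], [3], [4]
  1-simplices (10): [0,1], [0,2], [0,3], [0,4], [1,2], [1,3], [1,4], [2,3], [2,4], [3,4]
  2-simplices (10): [0,1,2], [0,1,3], [0,1,4], [0,2,3], [0,2,4], [0,3,4], [1,2,3], [1,2,4], [1,3,4], [2,3,4]
  3-simplices (5): [0,1,2,3], [0,1,2,4], [0,1,3,4], [0,2,3,4], [1,2,3,4]

giving chain groups C_0 ≅ Z^5, C_1 ≅ Z^10, C_2 ≅ Z^10, C_3 ≅ Z^5.

Boundary ∂_1: C_1 → C_0 maps an edge to its endpoints' difference, ∂[p,q] = q − p.
The resulting 5×10 matrix has rank 4, and its Smith normal form has invariant factors (1,1,1,1).

The boundary map ∂_2: C_2 → C_1 maps a triangle to the signed sum of its edges. For instance
  ∂[0,3,4] = [3,4] − [0,4] + [0,3],
  ∂[0,1,3] = [1,3] − [0,3] + [0,1].
The 10×10 boundary matrix has rank 6 and Smith normal form diag(1,1,1,1,1,1).

The boundary map ∂_3: C_3 → C_2 sends each 3-simplex σ to the alternating sum Σ_i (−1)^i (σ with its i-th vertex removed). For instance
  ∂[0,1,2,3] = [1,2,3] − [0,2,3] + [0,1,3] − [0,1,2],
  ∂[1,2,3,4] = [2,3,4] − [1,3,4] + [1,2,4] − [1,2,3].
The 10×5 boundary matrix has rank 4 and Smith normal form diag(1,1,1,1).

Computing H_k = (kernel of ∂_k) / (image of ∂_{k+1}):

  H_0: rank C_0 − rank ∂_1 = 5 − 4 = 1, and the invariant factors of ∂_1 are all 1, so H_0 = Z.
  H_1: rank ker ∂_1 − rank ∂_2 = (10 − 4) − 6 = 0, and the invariant factors of ∂_2 are all 1, so H_1 = 0.
  H_2: rank ker ∂_2 − rank ∂_3 = (10 − 6) − 4 = 0, and the invariant factors of ∂_3 are all 1, so H_2 = 0.
  H_3: rank ker ∂_3 − rank ∂_4 = (5 − 4) − 0 = 1, and there is no ∂_4, so H_3 = Z.

As a check, the Euler characteristic is 5 − 10 + 10 − 5 = 0, which agrees with 1 − 0 + 0 − 1 = 0.

H_0 = Z,  H_1 = 0,  H_2 = 0,  H_3 = Z.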